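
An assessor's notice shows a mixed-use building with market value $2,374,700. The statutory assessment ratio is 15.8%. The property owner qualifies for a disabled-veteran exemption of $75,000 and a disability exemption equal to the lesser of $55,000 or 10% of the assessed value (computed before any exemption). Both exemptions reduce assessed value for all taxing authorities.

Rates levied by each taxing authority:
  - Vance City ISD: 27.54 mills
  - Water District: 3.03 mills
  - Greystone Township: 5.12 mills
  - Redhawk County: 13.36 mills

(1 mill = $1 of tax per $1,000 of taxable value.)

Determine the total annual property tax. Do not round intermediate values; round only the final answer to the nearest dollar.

$12,885

Assessed value = $2,374,700 × 0.158 = $375,202.6
Disability exemption = min($55,000, 10% × $375,202.6) = min($55,000, $37,520.26) = $37,520.26 (percentage binds)
Taxable value = $375,202.6 − $75,000 − $37,520.26 = $262,682.34
Vance City ISD: $262,682.34 × 0.02754 = $7,234.2716436
Water District: $262,682.34 × 0.00303 = $795.9274902
Greystone Township: $262,682.34 × 0.00512 = $1,344.9335808
Redhawk County: $262,682.34 × 0.01336 = $3,509.4360624
Total = $12,884.568777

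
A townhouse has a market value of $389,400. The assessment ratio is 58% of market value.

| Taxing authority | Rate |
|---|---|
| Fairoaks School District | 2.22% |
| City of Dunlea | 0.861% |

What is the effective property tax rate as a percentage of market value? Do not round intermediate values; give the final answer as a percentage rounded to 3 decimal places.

Assessed value = $389,400 × 0.58 = $225,852
Fairoaks School District: $225,852 × 0.0222 = $5,013.9144
City of Dunlea: $225,852 × 0.00861 = $1,944.58572
Total tax = $6,958.50012
Effective rate = $6,958.50012 ÷ $389,400 = 1.787% of market value

1.787%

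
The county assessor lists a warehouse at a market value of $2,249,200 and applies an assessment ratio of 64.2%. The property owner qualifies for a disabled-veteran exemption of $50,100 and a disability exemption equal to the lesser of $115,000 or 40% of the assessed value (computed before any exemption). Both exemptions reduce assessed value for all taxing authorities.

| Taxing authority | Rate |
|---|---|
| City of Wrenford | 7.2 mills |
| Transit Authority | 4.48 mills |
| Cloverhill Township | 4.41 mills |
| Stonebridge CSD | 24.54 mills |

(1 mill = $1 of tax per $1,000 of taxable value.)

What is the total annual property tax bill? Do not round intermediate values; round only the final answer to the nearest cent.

Assessed value = $2,249,200 × 0.642 = $1,443,986.4
Disability exemption = min($115,000, 40% × $1,443,986.4) = min($115,000, $577,594.56) = $115,000 (dollar cap binds)
Taxable value = $1,443,986.4 − $50,100 − $115,000 = $1,278,886.4
City of Wrenford: $1,278,886.4 × 0.0072 = $9,207.98208
Transit Authority: $1,278,886.4 × 0.00448 = $5,729.411072
Cloverhill Township: $1,278,886.4 × 0.00441 = $5,639.889024
Stonebridge CSD: $1,278,886.4 × 0.02454 = $31,383.872256
Total = $51,961.154432

$51,961.15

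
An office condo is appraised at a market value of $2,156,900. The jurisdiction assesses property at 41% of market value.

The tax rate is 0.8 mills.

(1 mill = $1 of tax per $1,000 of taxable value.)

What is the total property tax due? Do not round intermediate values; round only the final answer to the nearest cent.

$707.46

Assessed value = $2,156,900 × 0.41 = $884,329
Tax = $884,329 × 0.0008 = $707.4632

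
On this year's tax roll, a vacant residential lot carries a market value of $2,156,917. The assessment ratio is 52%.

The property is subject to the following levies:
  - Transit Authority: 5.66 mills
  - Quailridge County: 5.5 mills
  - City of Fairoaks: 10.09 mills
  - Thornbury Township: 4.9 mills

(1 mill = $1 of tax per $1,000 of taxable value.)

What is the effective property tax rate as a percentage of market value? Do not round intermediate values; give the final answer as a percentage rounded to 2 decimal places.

1.36%

Assessed value = $2,156,917 × 0.52 = $1,121,596.84
Transit Authority: $1,121,596.84 × 0.00566 = $6,348.2381144
Quailridge County: $1,121,596.84 × 0.0055 = $6,168.78262
City of Fairoaks: $1,121,596.84 × 0.01009 = $11,316.9121156
Thornbury Township: $1,121,596.84 × 0.0049 = $5,495.824516
Total tax = $29,329.757366
Effective rate = $29,329.757366 ÷ $2,156,917 = 1.36% of market value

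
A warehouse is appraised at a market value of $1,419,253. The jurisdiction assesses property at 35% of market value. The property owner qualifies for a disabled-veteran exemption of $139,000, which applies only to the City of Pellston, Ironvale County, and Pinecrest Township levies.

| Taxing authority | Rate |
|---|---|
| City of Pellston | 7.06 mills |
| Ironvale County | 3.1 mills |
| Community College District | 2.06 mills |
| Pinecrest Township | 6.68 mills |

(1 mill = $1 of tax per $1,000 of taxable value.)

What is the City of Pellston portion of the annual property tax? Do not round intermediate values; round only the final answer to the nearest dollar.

Assessed value = $1,419,253 × 0.35 = $496,738.55
City of Pellston taxable value = $496,738.55 − $139,000 = $357,738.55
City of Pellston levy = $357,738.55 × 0.00706 = $2,525.634163

$2,526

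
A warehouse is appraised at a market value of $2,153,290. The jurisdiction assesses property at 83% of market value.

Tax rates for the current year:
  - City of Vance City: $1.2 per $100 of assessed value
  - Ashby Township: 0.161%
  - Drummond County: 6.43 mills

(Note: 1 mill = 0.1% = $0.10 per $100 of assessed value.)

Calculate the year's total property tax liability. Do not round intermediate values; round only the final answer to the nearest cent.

$35,816.10

Assessed value = $2,153,290 × 0.83 = $1,787,230.7
City of Vance City: $1,787,230.7 × 0.012 = $21,446.7684
Ashby Township: $1,787,230.7 × 0.00161 = $2,877.441427
Drummond County: $1,787,230.7 × 0.00643 = $11,491.893401
Total = $35,816.103228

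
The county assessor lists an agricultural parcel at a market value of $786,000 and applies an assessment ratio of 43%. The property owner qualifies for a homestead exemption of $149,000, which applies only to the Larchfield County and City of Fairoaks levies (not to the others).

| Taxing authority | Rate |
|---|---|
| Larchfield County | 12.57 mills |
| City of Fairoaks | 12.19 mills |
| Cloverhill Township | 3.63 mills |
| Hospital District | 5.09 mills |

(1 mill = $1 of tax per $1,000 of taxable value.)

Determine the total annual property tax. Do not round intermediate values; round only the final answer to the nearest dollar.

$7,626

Assessed value = $786,000 × 0.43 = $337,980
Larchfield County: ($337,980 − $149,000) × 0.01257 = $188,980 × 0.01257 = $2,375.4786
City of Fairoaks: ($337,980 − $149,000) × 0.01219 = $188,980 × 0.01219 = $2,303.6662
Cloverhill Township: $337,980 × 0.00363 = $1,226.8674
Hospital District: $337,980 × 0.00509 = $1,720.3182
Total = $7,626.3304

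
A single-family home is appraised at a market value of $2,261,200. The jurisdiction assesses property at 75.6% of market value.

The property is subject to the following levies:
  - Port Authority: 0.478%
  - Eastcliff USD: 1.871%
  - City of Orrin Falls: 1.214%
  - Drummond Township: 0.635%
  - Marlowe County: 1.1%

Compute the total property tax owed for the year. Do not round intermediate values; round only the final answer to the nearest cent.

$90,567.57

Assessed value = $2,261,200 × 0.756 = $1,709,467.2
Port Authority: $1,709,467.2 × 0.00478 = $8,171.253216
Eastcliff USD: $1,709,467.2 × 0.01871 = $31,984.131312
City of Orrin Falls: $1,709,467.2 × 0.01214 = $20,752.931808
Drummond Township: $1,709,467.2 × 0.00635 = $10,855.11672
Marlowe County: $1,709,467.2 × 0.011 = $18,804.1392
Total = $8,171.253216 + $31,984.131312 + $20,752.931808 + $10,855.11672 + $18,804.1392 = $90,567.572256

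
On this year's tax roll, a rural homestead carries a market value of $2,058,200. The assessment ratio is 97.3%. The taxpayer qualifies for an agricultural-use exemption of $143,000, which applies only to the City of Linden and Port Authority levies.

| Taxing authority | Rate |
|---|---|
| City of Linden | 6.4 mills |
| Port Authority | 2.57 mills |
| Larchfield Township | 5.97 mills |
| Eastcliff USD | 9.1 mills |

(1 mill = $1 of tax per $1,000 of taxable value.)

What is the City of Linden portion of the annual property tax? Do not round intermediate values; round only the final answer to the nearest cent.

$11,901.62

Assessed value = $2,058,200 × 0.973 = $2,002,628.6
City of Linden taxable value = $2,002,628.6 − $143,000 = $1,859,628.6
City of Linden levy = $1,859,628.6 × 0.0064 = $11,901.62304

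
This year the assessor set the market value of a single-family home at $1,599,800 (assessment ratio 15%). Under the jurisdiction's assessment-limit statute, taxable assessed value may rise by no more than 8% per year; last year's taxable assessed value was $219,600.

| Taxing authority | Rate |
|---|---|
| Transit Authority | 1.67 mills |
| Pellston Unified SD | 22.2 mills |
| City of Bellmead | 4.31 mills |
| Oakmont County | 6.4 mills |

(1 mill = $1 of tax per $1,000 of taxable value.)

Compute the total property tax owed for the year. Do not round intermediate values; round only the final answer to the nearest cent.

Uncapped assessed value = $1,599,800 × 0.15 = $239,970
Cap limit = $219,600 × 1.08 = $237,168
Taxable assessed value = min($239,970, $237,168) = $237,168 (cap binds)
Transit Authority: $237,168 × 0.00167 = $396.07056
Pellston Unified SD: $237,168 × 0.0222 = $5,265.1296
City of Bellmead: $237,168 × 0.00431 = $1,022.19408
Oakmont County: $237,168 × 0.0064 = $1,517.8752
Total = $8,201.26944

$8,201.27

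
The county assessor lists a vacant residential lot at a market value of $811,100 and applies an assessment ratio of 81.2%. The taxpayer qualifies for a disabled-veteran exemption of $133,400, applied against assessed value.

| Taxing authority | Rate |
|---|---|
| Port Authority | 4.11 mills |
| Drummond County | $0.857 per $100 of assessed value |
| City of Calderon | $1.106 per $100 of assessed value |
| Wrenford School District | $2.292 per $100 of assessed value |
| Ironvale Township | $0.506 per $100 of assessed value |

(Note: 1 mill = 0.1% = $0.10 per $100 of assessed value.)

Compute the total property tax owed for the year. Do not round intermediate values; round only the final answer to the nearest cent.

Assessed value = $811,100 × 0.812 = $658,613.2
Taxable value = $658,613.2 − $133,400 = $525,213.2
Port Authority: $525,213.2 × 0.00411 = $2,158.626252
Drummond County: $525,213.2 × 0.00857 = $4,501.077124
City of Calderon: $525,213.2 × 0.01106 = $5,808.857992
Wrenford School District: $525,213.2 × 0.02292 = $12,037.886544
Ironvale Township: $525,213.2 × 0.00506 = $2,657.578792
Total = $27,164.026704

$27,164.03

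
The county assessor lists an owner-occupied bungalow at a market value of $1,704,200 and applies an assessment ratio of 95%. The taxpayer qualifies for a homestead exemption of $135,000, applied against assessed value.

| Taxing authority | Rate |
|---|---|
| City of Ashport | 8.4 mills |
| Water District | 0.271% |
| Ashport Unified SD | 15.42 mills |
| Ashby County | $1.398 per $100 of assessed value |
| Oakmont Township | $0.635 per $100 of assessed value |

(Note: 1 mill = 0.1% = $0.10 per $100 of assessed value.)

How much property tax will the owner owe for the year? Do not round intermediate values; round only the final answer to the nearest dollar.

Assessed value = $1,704,200 × 0.95 = $1,618,990
Taxable value = $1,618,990 − $135,000 = $1,483,990
City of Ashport: $1,483,990 × 0.0084 = $12,465.516
Water District: $1,483,990 × 0.00271 = $4,021.6129
Ashport Unified SD: $1,483,990 × 0.01542 = $22,883.1258
Ashby County: $1,483,990 × 0.01398 = $20,746.1802
Oakmont Township: $1,483,990 × 0.00635 = $9,423.3365
Total = $69,539.7714

$69,540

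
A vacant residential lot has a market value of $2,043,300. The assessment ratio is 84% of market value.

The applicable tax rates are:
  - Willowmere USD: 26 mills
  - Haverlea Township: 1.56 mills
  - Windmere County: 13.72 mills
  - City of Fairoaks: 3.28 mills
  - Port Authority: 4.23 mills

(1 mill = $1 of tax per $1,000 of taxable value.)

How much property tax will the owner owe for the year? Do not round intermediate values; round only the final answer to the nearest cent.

$83,741.79

Assessed value = $2,043,300 × 0.84 = $1,716,372
Willowmere USD: $1,716,372 × 0.026 = $44,625.672
Haverlea Township: $1,716,372 × 0.00156 = $2,677.54032
Windmere County: $1,716,372 × 0.01372 = $23,548.62384
City of Fairoaks: $1,716,372 × 0.00328 = $5,629.70016
Port Authority: $1,716,372 × 0.00423 = $7,260.25356
Total = $44,625.672 + $2,677.54032 + $23,548.62384 + $5,629.70016 + $7,260.25356 = $83,741.78988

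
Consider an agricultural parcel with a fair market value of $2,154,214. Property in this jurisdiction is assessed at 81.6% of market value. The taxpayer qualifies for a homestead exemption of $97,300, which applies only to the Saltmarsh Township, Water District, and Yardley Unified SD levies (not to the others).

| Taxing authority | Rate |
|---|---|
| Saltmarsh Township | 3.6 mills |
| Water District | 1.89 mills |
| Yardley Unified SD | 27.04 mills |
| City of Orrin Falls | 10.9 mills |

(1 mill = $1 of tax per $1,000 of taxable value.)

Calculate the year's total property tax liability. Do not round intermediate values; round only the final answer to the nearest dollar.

Assessed value = $2,154,214 × 0.816 = $1,757,838.624
Saltmarsh Township: ($1,757,838.624 − $97,300) × 0.0036 = $1,660,538.624 × 0.0036 = $5,977.9390464
Water District: ($1,757,838.624 − $97,300) × 0.00189 = $1,660,538.624 × 0.00189 = $3,138.41799936
Yardley Unified SD: ($1,757,838.624 − $97,300) × 0.02704 = $1,660,538.624 × 0.02704 = $44,900.96439296
City of Orrin Falls: $1,757,838.624 × 0.0109 = $19,160.4410016
Total = $73,177.76244032

$73,178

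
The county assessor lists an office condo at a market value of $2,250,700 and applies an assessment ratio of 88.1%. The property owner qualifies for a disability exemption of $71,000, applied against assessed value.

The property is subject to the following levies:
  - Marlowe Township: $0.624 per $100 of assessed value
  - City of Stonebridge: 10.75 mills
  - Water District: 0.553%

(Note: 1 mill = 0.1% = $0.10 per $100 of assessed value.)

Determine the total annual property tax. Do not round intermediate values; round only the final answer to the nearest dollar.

Assessed value = $2,250,700 × 0.881 = $1,982,866.7
Taxable value = $1,982,866.7 − $71,000 = $1,911,866.7
Marlowe Township: $1,911,866.7 × 0.00624 = $11,930.048208
City of Stonebridge: $1,911,866.7 × 0.01075 = $20,552.567025
Water District: $1,911,866.7 × 0.00553 = $10,572.622851
Total = $43,055.238084

$43,055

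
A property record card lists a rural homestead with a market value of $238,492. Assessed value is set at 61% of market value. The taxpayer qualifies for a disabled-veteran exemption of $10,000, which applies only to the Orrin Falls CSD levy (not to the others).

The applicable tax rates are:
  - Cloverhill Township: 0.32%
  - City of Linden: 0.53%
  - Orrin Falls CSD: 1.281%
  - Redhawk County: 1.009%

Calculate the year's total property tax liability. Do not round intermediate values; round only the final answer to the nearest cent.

Assessed value = $238,492 × 0.61 = $145,480.12
Cloverhill Township: $145,480.12 × 0.0032 = $465.536384
City of Linden: $145,480.12 × 0.0053 = $771.044636
Orrin Falls CSD: ($145,480.12 − $10,000) × 0.01281 = $135,480.12 × 0.01281 = $1,735.5003372
Redhawk County: $145,480.12 × 0.01009 = $1,467.8944108
Total = $4,439.975768

$4,439.98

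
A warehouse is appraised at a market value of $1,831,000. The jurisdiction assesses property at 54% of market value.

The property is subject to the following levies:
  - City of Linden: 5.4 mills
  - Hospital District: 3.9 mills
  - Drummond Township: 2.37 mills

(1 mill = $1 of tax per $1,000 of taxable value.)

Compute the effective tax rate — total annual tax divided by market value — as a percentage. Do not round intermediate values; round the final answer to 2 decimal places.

Assessed value = $1,831,000 × 0.54 = $988,740
City of Linden: $988,740 × 0.0054 = $5,339.196
Hospital District: $988,740 × 0.0039 = $3,856.086
Drummond Township: $988,740 × 0.00237 = $2,343.3138
Total tax = $11,538.5958
Effective rate = $11,538.5958 ÷ $1,831,000 = 0.63% of market value

0.63%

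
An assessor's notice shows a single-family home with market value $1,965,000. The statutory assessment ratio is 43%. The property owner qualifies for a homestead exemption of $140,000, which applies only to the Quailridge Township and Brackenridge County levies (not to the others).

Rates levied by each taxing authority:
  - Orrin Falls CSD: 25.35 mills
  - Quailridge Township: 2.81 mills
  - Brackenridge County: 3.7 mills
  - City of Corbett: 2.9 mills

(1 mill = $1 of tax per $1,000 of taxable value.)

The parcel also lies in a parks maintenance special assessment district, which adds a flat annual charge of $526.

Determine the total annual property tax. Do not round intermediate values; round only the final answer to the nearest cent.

Assessed value = $1,965,000 × 0.43 = $844,950
Orrin Falls CSD: $844,950 × 0.02535 = $21,419.4825
Quailridge Township: ($844,950 − $140,000) × 0.00281 = $704,950 × 0.00281 = $1,980.9095
Brackenridge County: ($844,950 − $140,000) × 0.0037 = $704,950 × 0.0037 = $2,608.315
City of Corbett: $844,950 × 0.0029 = $2,450.355
Levies subtotal = $28,459.062
Total = $28,459.062 + $526 = $28,985.062

$28,985.06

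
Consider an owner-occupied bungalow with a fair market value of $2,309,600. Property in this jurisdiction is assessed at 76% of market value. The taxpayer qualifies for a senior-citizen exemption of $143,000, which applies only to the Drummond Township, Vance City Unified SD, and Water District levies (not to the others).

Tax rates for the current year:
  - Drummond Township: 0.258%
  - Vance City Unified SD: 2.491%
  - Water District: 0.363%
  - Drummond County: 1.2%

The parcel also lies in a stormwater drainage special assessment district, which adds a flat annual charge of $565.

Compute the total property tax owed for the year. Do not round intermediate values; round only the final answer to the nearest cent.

Assessed value = $2,309,600 × 0.76 = $1,755,296
Drummond Township: ($1,755,296 − $143,000) × 0.00258 = $1,612,296 × 0.00258 = $4,159.72368
Vance City Unified SD: ($1,755,296 − $143,000) × 0.02491 = $1,612,296 × 0.02491 = $40,162.29336
Water District: ($1,755,296 − $143,000) × 0.00363 = $1,612,296 × 0.00363 = $5,852.63448
Drummond County: $1,755,296 × 0.012 = $21,063.552
Levies subtotal = $71,238.20352
Total = $71,238.20352 + $565 = $71,803.20352

$71,803.20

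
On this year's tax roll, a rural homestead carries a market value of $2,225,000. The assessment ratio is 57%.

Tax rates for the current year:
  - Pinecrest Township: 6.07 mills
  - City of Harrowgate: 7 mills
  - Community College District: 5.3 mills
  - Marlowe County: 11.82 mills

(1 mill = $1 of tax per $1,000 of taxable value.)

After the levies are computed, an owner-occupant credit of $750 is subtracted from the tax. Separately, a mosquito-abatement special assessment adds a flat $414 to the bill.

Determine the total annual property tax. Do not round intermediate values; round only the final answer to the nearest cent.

$37,952.47

Assessed value = $2,225,000 × 0.57 = $1,268,250
Pinecrest Township: $1,268,250 × 0.00607 = $7,698.2775
City of Harrowgate: $1,268,250 × 0.007 = $8,877.75
Community College District: $1,268,250 × 0.0053 = $6,721.725
Marlowe County: $1,268,250 × 0.01182 = $14,990.715
Levies subtotal = $38,288.4675
After credit = $38,288.4675 − $750 = $37,538.4675
Total = $37,538.4675 + $414 = $37,952.4675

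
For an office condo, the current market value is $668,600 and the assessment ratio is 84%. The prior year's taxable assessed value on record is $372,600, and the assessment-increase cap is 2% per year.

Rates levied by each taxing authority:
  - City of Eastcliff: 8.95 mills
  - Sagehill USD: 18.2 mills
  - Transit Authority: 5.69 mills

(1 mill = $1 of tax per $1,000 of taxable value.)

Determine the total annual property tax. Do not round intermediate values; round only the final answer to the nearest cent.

$12,480.91

Uncapped assessed value = $668,600 × 0.84 = $561,624
Cap limit = $372,600 × 1.02 = $380,052
Taxable assessed value = min($561,624, $380,052) = $380,052 (cap binds)
City of Eastcliff: $380,052 × 0.00895 = $3,401.4654
Sagehill USD: $380,052 × 0.0182 = $6,916.9464
Transit Authority: $380,052 × 0.00569 = $2,162.49588
Total = $12,480.90768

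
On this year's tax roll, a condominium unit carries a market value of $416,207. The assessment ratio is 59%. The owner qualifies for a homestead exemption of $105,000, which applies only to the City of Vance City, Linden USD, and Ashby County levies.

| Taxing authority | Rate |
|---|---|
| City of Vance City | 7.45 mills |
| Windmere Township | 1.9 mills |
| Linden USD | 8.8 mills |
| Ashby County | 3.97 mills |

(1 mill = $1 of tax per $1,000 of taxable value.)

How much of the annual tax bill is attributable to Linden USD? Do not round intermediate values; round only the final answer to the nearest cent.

$1,236.95

Assessed value = $416,207 × 0.59 = $245,562.13
Linden USD taxable value = $245,562.13 − $105,000 = $140,562.13
Linden USD levy = $140,562.13 × 0.0088 = $1,236.946744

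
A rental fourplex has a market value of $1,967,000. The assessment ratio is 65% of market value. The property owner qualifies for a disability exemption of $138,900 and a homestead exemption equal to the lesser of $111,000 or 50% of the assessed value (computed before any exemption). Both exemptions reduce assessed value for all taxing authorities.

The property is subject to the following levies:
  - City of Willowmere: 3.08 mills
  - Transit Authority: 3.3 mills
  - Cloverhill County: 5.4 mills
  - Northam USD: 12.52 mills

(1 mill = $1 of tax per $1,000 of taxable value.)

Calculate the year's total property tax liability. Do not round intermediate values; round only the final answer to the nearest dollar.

$24,996

Assessed value = $1,967,000 × 0.65 = $1,278,550
Homestead exemption = min($111,000, 50% × $1,278,550) = min($111,000, $639,275) = $111,000 (dollar cap binds)
Taxable value = $1,278,550 − $138,900 − $111,000 = $1,028,650
City of Willowmere: $1,028,650 × 0.00308 = $3,168.242
Transit Authority: $1,028,650 × 0.0033 = $3,394.545
Cloverhill County: $1,028,650 × 0.0054 = $5,554.71
Northam USD: $1,028,650 × 0.01252 = $12,878.698
Total = $24,996.195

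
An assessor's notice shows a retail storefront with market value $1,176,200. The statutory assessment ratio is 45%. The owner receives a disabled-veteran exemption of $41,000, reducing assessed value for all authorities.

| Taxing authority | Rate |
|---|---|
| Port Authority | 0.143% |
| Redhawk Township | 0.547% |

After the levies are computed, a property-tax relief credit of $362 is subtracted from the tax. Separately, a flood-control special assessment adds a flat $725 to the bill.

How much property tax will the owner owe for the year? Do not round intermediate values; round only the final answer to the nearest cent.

$3,732.20

Assessed value = $1,176,200 × 0.45 = $529,290
Taxable value = $529,290 − $41,000 = $488,290
Port Authority: $488,290 × 0.00143 = $698.2547
Redhawk Township: $488,290 × 0.00547 = $2,670.9463
Levies subtotal = $3,369.201
After credit = $3,369.201 − $362 = $3,007.201
Total = $3,007.201 + $725 = $3,732.201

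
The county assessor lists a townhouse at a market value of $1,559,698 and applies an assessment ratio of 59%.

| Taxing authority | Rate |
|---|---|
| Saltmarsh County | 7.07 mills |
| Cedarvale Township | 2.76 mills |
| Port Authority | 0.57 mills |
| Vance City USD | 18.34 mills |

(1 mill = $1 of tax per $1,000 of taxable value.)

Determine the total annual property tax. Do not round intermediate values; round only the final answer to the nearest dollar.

Assessed value = $1,559,698 × 0.59 = $920,221.82
Saltmarsh County: $920,221.82 × 0.00707 = $6,505.9682674
Cedarvale Township: $920,221.82 × 0.00276 = $2,539.8122232
Port Authority: $920,221.82 × 0.00057 = $524.5264374
Vance City USD: $920,221.82 × 0.01834 = $16,876.8681788
Total = $6,505.9682674 + $2,539.8122232 + $524.5264374 + $16,876.8681788 = $26,447.1751068

$26,447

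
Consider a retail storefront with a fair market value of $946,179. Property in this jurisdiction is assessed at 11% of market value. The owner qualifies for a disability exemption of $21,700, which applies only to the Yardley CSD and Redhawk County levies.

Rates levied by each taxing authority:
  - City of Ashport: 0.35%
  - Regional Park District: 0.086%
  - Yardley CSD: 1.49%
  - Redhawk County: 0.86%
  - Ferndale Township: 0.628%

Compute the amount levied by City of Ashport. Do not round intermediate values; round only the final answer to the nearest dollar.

Assessed value = $946,179 × 0.11 = $104,079.69
City of Ashport taxable value = $104,079.69 (exemption does not apply)
City of Ashport levy = $104,079.69 × 0.0035 = $364.278915

$364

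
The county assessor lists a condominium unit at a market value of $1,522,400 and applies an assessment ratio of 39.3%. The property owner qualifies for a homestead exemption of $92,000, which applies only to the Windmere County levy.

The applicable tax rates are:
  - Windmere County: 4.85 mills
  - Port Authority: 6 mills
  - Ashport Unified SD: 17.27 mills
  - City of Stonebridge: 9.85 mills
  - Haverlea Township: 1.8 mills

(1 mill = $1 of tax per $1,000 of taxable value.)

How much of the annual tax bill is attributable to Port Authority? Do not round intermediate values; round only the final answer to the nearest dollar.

Assessed value = $1,522,400 × 0.393 = $598,303.2
Port Authority taxable value = $598,303.2 (exemption does not apply)
Port Authority levy = $598,303.2 × 0.006 = $3,589.8192

$3,590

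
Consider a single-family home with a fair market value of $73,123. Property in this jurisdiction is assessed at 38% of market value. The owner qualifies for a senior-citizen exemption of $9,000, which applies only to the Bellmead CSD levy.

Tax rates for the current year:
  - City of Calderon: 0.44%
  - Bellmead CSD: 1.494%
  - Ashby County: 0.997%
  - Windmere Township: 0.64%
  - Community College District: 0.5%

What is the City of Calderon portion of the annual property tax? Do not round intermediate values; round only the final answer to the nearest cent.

Assessed value = $73,123 × 0.38 = $27,786.74
City of Calderon taxable value = $27,786.74 (exemption does not apply)
City of Calderon levy = $27,786.74 × 0.0044 = $122.261656

$122.26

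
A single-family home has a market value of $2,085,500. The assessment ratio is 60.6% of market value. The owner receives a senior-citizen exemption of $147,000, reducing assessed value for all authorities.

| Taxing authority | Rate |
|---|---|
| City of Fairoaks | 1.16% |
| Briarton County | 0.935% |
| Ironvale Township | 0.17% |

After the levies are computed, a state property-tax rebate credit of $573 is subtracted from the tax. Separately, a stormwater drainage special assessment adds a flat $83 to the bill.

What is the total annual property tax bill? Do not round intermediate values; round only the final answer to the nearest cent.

$24,805.81

Assessed value = $2,085,500 × 0.606 = $1,263,813
Taxable value = $1,263,813 − $147,000 = $1,116,813
City of Fairoaks: $1,116,813 × 0.0116 = $12,955.0308
Briarton County: $1,116,813 × 0.00935 = $10,442.20155
Ironvale Township: $1,116,813 × 0.0017 = $1,898.5821
Levies subtotal = $25,295.81445
After credit = $25,295.81445 − $573 = $24,722.81445
Total = $24,722.81445 + $83 = $24,805.81445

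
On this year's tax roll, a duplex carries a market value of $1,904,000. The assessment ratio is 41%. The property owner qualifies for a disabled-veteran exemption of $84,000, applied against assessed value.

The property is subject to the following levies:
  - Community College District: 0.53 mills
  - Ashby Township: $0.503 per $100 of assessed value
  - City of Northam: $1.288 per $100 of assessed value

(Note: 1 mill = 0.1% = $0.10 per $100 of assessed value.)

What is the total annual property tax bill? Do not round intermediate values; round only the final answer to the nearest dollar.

Assessed value = $1,904,000 × 0.41 = $780,640
Taxable value = $780,640 − $84,000 = $696,640
Community College District: $696,640 × 0.00053 = $369.2192
Ashby Township: $696,640 × 0.00503 = $3,504.0992
City of Northam: $696,640 × 0.01288 = $8,972.7232
Total = $12,846.0416

$12,846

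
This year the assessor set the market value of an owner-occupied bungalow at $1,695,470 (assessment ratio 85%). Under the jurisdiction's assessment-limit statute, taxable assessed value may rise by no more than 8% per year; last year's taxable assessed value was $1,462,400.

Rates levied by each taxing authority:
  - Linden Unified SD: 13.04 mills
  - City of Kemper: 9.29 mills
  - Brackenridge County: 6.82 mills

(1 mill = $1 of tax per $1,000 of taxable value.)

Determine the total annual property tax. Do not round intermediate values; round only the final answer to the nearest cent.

Uncapped assessed value = $1,695,470 × 0.85 = $1,441,149.5
Cap limit = $1,462,400 × 1.08 = $1,579,392
Taxable assessed value = min($1,441,149.5, $1,579,392) = $1,441,149.5 (cap does not bind)
Linden Unified SD: $1,441,149.5 × 0.01304 = $18,792.58948
City of Kemper: $1,441,149.5 × 0.00929 = $13,388.278855
Brackenridge County: $1,441,149.5 × 0.00682 = $9,828.63959
Total = $42,009.507925

$42,009.51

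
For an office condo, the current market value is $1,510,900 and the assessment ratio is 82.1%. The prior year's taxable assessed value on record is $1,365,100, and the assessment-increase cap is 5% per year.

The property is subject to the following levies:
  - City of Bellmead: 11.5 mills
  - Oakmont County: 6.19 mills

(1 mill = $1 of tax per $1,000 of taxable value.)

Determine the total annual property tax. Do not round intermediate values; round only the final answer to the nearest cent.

$21,943.54

Uncapped assessed value = $1,510,900 × 0.821 = $1,240,448.9
Cap limit = $1,365,100 × 1.05 = $1,433,355
Taxable assessed value = min($1,240,448.9, $1,433,355) = $1,240,448.9 (cap does not bind)
City of Bellmead: $1,240,448.9 × 0.0115 = $14,265.16235
Oakmont County: $1,240,448.9 × 0.00619 = $7,678.378691
Total = $21,943.541041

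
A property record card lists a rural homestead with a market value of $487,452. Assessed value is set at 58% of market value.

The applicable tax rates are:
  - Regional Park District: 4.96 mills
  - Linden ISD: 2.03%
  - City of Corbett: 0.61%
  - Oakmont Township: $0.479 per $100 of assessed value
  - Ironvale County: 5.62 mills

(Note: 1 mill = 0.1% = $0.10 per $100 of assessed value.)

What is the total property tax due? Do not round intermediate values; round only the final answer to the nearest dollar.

$11,809

Assessed value = $487,452 × 0.58 = $282,722.16
Regional Park District: $282,722.16 × 0.00496 = $1,402.3019136
Linden ISD: $282,722.16 × 0.0203 = $5,739.259848
City of Corbett: $282,722.16 × 0.0061 = $1,724.605176
Oakmont Township: $282,722.16 × 0.00479 = $1,354.2391464
Ironvale County: $282,722.16 × 0.00562 = $1,588.8985392
Total = $11,809.3046232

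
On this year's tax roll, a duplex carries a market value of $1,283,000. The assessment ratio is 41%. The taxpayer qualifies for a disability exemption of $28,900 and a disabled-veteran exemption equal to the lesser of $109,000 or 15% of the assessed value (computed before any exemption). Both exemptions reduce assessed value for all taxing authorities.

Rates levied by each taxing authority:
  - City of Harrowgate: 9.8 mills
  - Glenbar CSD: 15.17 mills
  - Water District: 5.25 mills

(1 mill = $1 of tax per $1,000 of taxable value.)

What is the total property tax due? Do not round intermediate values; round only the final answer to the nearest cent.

$12,638.77

Assessed value = $1,283,000 × 0.41 = $526,030
Disabled-veteran exemption = min($109,000, 15% × $526,030) = min($109,000, $78,904.5) = $78,904.5 (percentage binds)
Taxable value = $526,030 − $28,900 − $78,904.5 = $418,225.5
City of Harrowgate: $418,225.5 × 0.0098 = $4,098.6099
Glenbar CSD: $418,225.5 × 0.01517 = $6,344.480835
Water District: $418,225.5 × 0.00525 = $2,195.683875
Total = $12,638.77461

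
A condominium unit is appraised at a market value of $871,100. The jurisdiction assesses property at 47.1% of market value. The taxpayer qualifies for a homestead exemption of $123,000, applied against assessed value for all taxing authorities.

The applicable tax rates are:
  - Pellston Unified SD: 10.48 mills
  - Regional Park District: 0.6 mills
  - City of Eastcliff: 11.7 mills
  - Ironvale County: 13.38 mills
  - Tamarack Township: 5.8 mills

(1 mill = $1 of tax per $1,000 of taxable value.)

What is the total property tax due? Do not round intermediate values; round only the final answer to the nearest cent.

$12,054.61

Assessed value = $871,100 × 0.471 = $410,288.1
Taxable value = $410,288.1 − $123,000 = $287,288.1
Pellston Unified SD: $287,288.1 × 0.01048 = $3,010.779288
Regional Park District: $287,288.1 × 0.0006 = $172.37286
City of Eastcliff: $287,288.1 × 0.0117 = $3,361.27077
Ironvale County: $287,288.1 × 0.01338 = $3,843.914778
Tamarack Township: $287,288.1 × 0.0058 = $1,666.27098
Total = $3,010.779288 + $172.37286 + $3,361.27077 + $3,843.914778 + $1,666.27098 = $12,054.608676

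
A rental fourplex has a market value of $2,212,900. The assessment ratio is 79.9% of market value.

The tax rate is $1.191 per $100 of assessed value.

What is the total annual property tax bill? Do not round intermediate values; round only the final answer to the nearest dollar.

Assessed value = $2,212,900 × 0.799 = $1,768,107.1
Tax = $1,768,107.1 × 0.01191 = $21,058.155561

$21,058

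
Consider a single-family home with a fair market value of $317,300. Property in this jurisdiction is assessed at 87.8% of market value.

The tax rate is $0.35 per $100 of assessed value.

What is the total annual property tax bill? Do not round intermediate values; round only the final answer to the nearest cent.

$975.06

Assessed value = $317,300 × 0.878 = $278,589.4
Tax = $278,589.4 × 0.0035 = $975.0629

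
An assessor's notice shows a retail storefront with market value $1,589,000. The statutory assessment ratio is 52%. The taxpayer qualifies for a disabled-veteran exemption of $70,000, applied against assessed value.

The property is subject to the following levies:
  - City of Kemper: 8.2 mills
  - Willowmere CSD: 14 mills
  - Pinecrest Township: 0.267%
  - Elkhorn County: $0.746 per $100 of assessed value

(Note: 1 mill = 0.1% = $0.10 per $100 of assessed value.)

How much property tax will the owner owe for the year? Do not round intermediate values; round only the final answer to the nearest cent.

$24,450.53

Assessed value = $1,589,000 × 0.52 = $826,280
Taxable value = $826,280 − $70,000 = $756,280
City of Kemper: $756,280 × 0.0082 = $6,201.496
Willowmere CSD: $756,280 × 0.014 = $10,587.92
Pinecrest Township: $756,280 × 0.00267 = $2,019.2676
Elkhorn County: $756,280 × 0.00746 = $5,641.8488
Total = $24,450.5324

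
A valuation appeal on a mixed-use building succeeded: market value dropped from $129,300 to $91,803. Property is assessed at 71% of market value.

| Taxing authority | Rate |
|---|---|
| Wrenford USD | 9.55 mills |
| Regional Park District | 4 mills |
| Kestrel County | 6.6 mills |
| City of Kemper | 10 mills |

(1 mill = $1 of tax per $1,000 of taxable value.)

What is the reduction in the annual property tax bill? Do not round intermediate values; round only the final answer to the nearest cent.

Old assessed value = $129,300 × 0.71 = $91,803
New assessed value = $91,803 × 0.71 = $65,180.13
Combined rate = 0.00955 + 0.004 + 0.0066 + 0.01 = 0.03015
Old tax = $91,803 × 0.03015 = $2,767.86045
New tax = $65,180.13 × 0.03015 = $1,965.1809195
Reduction = $2,767.86045 − $1,965.1809195 = $802.6795305

$802.68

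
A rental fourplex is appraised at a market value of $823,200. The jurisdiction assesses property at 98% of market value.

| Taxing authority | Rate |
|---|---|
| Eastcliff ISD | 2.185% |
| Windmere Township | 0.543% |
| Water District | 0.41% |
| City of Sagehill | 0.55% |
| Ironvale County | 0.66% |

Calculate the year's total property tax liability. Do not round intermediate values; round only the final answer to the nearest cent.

Assessed value = $823,200 × 0.98 = $806,736
Eastcliff ISD: $806,736 × 0.02185 = $17,627.1816
Windmere Township: $806,736 × 0.00543 = $4,380.57648
Water District: $806,736 × 0.0041 = $3,307.6176
City of Sagehill: $806,736 × 0.0055 = $4,437.048
Ironvale County: $806,736 × 0.0066 = $5,324.4576
Total = $17,627.1816 + $4,380.57648 + $3,307.6176 + $4,437.048 + $5,324.4576 = $35,076.88128

$35,076.88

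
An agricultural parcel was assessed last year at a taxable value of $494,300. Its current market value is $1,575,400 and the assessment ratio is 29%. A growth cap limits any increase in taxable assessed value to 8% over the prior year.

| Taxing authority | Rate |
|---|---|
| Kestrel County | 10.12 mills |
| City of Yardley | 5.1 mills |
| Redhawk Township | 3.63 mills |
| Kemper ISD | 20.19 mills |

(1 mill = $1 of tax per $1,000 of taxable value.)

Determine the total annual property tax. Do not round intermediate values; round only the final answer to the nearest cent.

Uncapped assessed value = $1,575,400 × 0.29 = $456,866
Cap limit = $494,300 × 1.08 = $533,844
Taxable assessed value = min($456,866, $533,844) = $456,866 (cap does not bind)
Kestrel County: $456,866 × 0.01012 = $4,623.48392
City of Yardley: $456,866 × 0.0051 = $2,330.0166
Redhawk Township: $456,866 × 0.00363 = $1,658.42358
Kemper ISD: $456,866 × 0.02019 = $9,224.12454
Total = $17,836.04864

$17,836.05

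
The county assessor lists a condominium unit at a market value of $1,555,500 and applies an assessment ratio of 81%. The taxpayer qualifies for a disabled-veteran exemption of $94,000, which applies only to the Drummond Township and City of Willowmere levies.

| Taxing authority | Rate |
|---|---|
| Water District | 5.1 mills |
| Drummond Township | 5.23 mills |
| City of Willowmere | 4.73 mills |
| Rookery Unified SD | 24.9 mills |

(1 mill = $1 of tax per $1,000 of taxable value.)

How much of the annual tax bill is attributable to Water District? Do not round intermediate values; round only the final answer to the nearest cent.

Assessed value = $1,555,500 × 0.81 = $1,259,955
Water District taxable value = $1,259,955 (exemption does not apply)
Water District levy = $1,259,955 × 0.0051 = $6,425.7705

$6,425.77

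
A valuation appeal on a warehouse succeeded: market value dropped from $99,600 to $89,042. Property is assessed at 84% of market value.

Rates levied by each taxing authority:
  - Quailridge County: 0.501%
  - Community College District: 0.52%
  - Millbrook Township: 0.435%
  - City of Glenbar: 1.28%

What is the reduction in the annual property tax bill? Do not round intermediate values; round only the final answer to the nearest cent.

$242.65

Old assessed value = $99,600 × 0.84 = $83,664
New assessed value = $89,042 × 0.84 = $74,795.28
Combined rate = 0.00501 + 0.0052 + 0.00435 + 0.0128 = 0.02736
Old tax = $83,664 × 0.02736 = $2,289.04704
New tax = $74,795.28 × 0.02736 = $2,046.3988608
Reduction = $2,289.04704 − $2,046.3988608 = $242.6481792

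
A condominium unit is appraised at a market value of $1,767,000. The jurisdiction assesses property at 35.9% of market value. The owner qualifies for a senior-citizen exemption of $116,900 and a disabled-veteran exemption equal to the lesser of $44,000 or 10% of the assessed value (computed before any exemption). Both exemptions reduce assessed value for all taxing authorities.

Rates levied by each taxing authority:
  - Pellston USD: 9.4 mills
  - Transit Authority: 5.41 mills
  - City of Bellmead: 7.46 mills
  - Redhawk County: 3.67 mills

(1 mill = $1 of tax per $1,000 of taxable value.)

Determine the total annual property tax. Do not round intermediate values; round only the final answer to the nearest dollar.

$12,281

Assessed value = $1,767,000 × 0.359 = $634,353
Disabled-veteran exemption = min($44,000, 10% × $634,353) = min($44,000, $63,435.3) = $44,000 (dollar cap binds)
Taxable value = $634,353 − $116,900 − $44,000 = $473,453
Pellston USD: $473,453 × 0.0094 = $4,450.4582
Transit Authority: $473,453 × 0.00541 = $2,561.38073
City of Bellmead: $473,453 × 0.00746 = $3,531.95938
Redhawk County: $473,453 × 0.00367 = $1,737.57251
Total = $12,281.37082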